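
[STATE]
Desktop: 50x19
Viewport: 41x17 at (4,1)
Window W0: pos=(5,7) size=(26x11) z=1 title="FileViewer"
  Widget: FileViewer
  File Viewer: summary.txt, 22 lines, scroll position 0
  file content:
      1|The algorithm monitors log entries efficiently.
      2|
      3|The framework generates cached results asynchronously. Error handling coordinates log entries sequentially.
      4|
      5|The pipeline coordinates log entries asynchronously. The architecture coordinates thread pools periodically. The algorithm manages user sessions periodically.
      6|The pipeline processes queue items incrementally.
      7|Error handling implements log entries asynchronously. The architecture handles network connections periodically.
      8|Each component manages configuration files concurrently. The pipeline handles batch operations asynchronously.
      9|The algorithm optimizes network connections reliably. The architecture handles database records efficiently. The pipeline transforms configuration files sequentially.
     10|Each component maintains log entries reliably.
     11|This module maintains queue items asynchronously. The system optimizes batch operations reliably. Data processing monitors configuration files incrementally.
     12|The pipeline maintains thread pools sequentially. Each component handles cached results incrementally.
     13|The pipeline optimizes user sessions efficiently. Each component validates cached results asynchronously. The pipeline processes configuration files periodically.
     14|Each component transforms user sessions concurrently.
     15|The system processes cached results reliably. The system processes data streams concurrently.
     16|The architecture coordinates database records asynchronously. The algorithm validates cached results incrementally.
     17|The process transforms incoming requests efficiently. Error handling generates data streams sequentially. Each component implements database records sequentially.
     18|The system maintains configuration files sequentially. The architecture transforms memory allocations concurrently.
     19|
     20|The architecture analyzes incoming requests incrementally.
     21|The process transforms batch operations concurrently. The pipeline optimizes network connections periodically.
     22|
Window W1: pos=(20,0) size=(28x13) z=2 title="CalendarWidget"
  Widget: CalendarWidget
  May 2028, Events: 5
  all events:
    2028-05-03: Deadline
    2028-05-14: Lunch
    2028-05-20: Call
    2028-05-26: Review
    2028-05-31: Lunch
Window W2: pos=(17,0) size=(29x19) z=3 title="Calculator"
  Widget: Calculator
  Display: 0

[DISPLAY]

             ┃ Calculator                
             ┠───────────────────────────
             ┃                          0
             ┃┌───┬───┬───┬───┐          
             ┃│ 7 │ 8 │ 9 │ ÷ │          
             ┃├───┼───┼───┼───┤          
 ┏━━━━━━━━━━━┃│ 4 │ 5 │ 6 │ × │          
 ┃ FileViewer┃├───┼───┼───┼───┤          
 ┠───────────┃│ 1 │ 2 │ 3 │ - │          
 ┃The algorit┃├───┼───┼───┼───┤          
 ┃           ┃│ 0 │ . │ = │ + │          
 ┃The framewo┃├───┼───┼───┼───┤          
 ┃           ┃│ C │ MC│ MR│ M+│          
 ┃The pipelin┃└───┴───┴───┴───┘          
 ┃The pipelin┃                           
 ┃Error handl┃                           
 ┗━━━━━━━━━━━┃                           


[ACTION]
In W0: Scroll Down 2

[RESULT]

             ┃ Calculator                
             ┠───────────────────────────
             ┃                          0
             ┃┌───┬───┬───┬───┐          
             ┃│ 7 │ 8 │ 9 │ ÷ │          
             ┃├───┼───┼───┼───┤          
 ┏━━━━━━━━━━━┃│ 4 │ 5 │ 6 │ × │          
 ┃ FileViewer┃├───┼───┼───┼───┤          
 ┠───────────┃│ 1 │ 2 │ 3 │ - │          
 ┃The framewo┃├───┼───┼───┼───┤          
 ┃           ┃│ 0 │ . │ = │ + │          
 ┃The pipelin┃├───┼───┼───┼───┤          
 ┃The pipelin┃│ C │ MC│ MR│ M+│          
 ┃Error handl┃└───┴───┴───┴───┘          
 ┃Each compon┃                           
 ┃The algorit┃                           
 ┗━━━━━━━━━━━┃                           


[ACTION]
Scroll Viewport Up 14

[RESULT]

             ┏━━━━━━━━━━━━━━━━━━━━━━━━━━━
             ┃ Calculator                
             ┠───────────────────────────
             ┃                          0
             ┃┌───┬───┬───┬───┐          
             ┃│ 7 │ 8 │ 9 │ ÷ │          
             ┃├───┼───┼───┼───┤          
 ┏━━━━━━━━━━━┃│ 4 │ 5 │ 6 │ × │          
 ┃ FileViewer┃├───┼───┼───┼───┤          
 ┠───────────┃│ 1 │ 2 │ 3 │ - │          
 ┃The framewo┃├───┼───┼───┼───┤          
 ┃           ┃│ 0 │ . │ = │ + │          
 ┃The pipelin┃├───┼───┼───┼───┤          
 ┃The pipelin┃│ C │ MC│ MR│ M+│          
 ┃Error handl┃└───┴───┴───┴───┘          
 ┃Each compon┃                           
 ┃The algorit┃                           


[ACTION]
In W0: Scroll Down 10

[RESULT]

             ┏━━━━━━━━━━━━━━━━━━━━━━━━━━━
             ┃ Calculator                
             ┠───────────────────────────
             ┃                          0
             ┃┌───┬───┬───┬───┐          
             ┃│ 7 │ 8 │ 9 │ ÷ │          
             ┃├───┼───┼───┼───┤          
 ┏━━━━━━━━━━━┃│ 4 │ 5 │ 6 │ × │          
 ┃ FileViewer┃├───┼───┼───┼───┤          
 ┠───────────┃│ 1 │ 2 │ 3 │ - │          
 ┃The pipelin┃├───┼───┼───┼───┤          
 ┃Each compon┃│ 0 │ . │ = │ + │          
 ┃The system ┃├───┼───┼───┼───┤          
 ┃The archite┃│ C │ MC│ MR│ M+│          
 ┃The process┃└───┴───┴───┴───┘          
 ┃The system ┃                           
 ┃           ┃                           


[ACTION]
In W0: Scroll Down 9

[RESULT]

             ┏━━━━━━━━━━━━━━━━━━━━━━━━━━━
             ┃ Calculator                
             ┠───────────────────────────
             ┃                          0
             ┃┌───┬───┬───┬───┐          
             ┃│ 7 │ 8 │ 9 │ ÷ │          
             ┃├───┼───┼───┼───┤          
 ┏━━━━━━━━━━━┃│ 4 │ 5 │ 6 │ × │          
 ┃ FileViewer┃├───┼───┼───┼───┤          
 ┠───────────┃│ 1 │ 2 │ 3 │ - │          
 ┃The archite┃├───┼───┼───┼───┤          
 ┃The process┃│ 0 │ . │ = │ + │          
 ┃The system ┃├───┼───┼───┼───┤          
 ┃           ┃│ C │ MC│ MR│ M+│          
 ┃The archite┃└───┴───┴───┴───┘          
 ┃The process┃                           
 ┃           ┃                           


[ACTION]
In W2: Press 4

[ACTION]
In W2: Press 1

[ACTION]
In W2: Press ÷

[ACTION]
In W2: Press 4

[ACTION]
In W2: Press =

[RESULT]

             ┏━━━━━━━━━━━━━━━━━━━━━━━━━━━
             ┃ Calculator                
             ┠───────────────────────────
             ┃                      10.25
             ┃┌───┬───┬───┬───┐          
             ┃│ 7 │ 8 │ 9 │ ÷ │          
             ┃├───┼───┼───┼───┤          
 ┏━━━━━━━━━━━┃│ 4 │ 5 │ 6 │ × │          
 ┃ FileViewer┃├───┼───┼───┼───┤          
 ┠───────────┃│ 1 │ 2 │ 3 │ - │          
 ┃The archite┃├───┼───┼───┼───┤          
 ┃The process┃│ 0 │ . │ = │ + │          
 ┃The system ┃├───┼───┼───┼───┤          
 ┃           ┃│ C │ MC│ MR│ M+│          
 ┃The archite┃└───┴───┴───┴───┘          
 ┃The process┃                           
 ┃           ┃                           


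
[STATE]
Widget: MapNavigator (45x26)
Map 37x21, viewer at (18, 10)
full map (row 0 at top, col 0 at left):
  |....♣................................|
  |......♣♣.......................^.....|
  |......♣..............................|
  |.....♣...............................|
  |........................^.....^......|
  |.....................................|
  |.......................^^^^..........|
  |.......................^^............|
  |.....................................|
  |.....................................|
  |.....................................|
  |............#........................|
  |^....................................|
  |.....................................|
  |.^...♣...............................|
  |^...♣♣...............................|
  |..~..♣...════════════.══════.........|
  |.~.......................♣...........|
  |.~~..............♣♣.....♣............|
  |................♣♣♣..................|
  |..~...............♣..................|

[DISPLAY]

                                             
                                             
                                             
    ....♣................................    
    ......♣♣.......................^.....    
    ......♣..............................    
    .....♣...............................    
    ........................^.....^......    
    .....................................    
    .......................^^^^..........    
    .......................^^............    
    .....................................    
    .....................................    
    ..................@..................    
    ............#........................    
    ^....................................    
    .....................................    
    .^...♣...............................    
    ^...♣♣...............................    
    ..~..♣...════════════.══════.........    
    .~.......................♣...........    
    .~~..............♣♣.....♣............    
    ................♣♣♣..................    
    ..~...............♣..................    
                                             
                                             


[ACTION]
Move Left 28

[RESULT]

                                             
                                             
                                             
                      ....♣..................
                      ......♣♣...............
                      ......♣................
                      .....♣.................
                      .......................
                      .......................
                      .......................
                      .......................
                      .......................
                      .......................
                      @......................
                      ............#..........
                      ^......................
                      .......................
                      .^...♣.................
                      ^...♣♣.................
                      ..~..♣...════════════.═
                      .~.....................
                      .~~..............♣♣....
                      ................♣♣♣....
                      ..~...............♣....
                                             
                                             


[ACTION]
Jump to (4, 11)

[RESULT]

                                             
                                             
                  ....♣......................
                  ......♣♣...................
                  ......♣....................
                  .....♣.....................
                  ........................^..
                  ...........................
                  .......................^^^^
                  .......................^^..
                  ...........................
                  ...........................
                  ...........................
                  ....@.......#..............
                  ^..........................
                  ...........................
                  .^...♣.....................
                  ^...♣♣.....................
                  ..~..♣...════════════.═════
                  .~.......................♣.
                  .~~..............♣♣.....♣..
                  ................♣♣♣........
                  ..~...............♣........
                                             
                                             
                                             


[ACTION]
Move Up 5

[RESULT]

                                             
                                             
                                             
                                             
                                             
                                             
                                             
                  ....♣......................
                  ......♣♣...................
                  ......♣....................
                  .....♣.....................
                  ........................^..
                  ...........................
                  ....@..................^^^^
                  .......................^^..
                  ...........................
                  ...........................
                  ...........................
                  ............#..............
                  ^..........................
                  ...........................
                  .^...♣.....................
                  ^...♣♣.....................
                  ..~..♣...════════════.═════
                  .~.......................♣.
                  .~~..............♣♣.....♣..


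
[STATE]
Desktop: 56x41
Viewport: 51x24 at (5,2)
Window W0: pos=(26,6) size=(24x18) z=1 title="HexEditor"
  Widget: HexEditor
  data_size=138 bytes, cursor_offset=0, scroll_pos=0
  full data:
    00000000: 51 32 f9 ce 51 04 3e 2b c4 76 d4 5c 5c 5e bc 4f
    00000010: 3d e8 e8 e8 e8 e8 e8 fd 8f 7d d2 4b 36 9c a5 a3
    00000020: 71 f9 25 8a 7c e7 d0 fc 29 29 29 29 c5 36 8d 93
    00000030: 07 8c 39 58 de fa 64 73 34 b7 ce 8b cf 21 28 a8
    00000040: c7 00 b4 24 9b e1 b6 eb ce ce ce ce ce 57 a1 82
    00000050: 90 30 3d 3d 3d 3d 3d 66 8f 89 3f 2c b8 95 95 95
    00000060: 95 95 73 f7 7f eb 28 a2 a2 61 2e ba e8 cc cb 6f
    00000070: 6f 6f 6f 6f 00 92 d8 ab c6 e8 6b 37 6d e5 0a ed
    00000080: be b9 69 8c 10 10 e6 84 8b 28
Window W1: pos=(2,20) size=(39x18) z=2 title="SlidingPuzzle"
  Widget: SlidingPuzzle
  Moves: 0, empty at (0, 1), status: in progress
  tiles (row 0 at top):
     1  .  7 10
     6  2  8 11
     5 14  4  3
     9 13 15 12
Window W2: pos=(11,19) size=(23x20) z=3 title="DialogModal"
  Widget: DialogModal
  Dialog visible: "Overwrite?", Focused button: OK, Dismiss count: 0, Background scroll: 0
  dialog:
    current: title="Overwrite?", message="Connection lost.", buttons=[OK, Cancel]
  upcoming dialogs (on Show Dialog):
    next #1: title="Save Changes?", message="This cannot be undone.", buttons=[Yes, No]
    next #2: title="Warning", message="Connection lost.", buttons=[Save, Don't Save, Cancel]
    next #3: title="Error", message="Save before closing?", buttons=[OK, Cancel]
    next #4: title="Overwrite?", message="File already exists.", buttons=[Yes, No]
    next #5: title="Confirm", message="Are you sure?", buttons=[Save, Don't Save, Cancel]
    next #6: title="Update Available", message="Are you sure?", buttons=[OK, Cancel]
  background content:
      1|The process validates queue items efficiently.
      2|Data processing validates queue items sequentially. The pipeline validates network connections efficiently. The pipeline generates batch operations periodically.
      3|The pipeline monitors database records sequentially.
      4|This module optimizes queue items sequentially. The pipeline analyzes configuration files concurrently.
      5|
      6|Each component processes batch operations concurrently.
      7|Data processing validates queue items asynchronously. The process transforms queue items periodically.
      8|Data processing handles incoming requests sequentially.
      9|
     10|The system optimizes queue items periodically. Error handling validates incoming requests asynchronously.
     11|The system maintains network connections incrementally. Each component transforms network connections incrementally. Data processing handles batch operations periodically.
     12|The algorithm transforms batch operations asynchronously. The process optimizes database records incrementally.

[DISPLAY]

                                                   
                                                   
                                                   
                                                   
                     ┏━━━━━━━━━━━━━━━━━━━━━━┓      
                     ┃ HexEditor            ┃      
                     ┠──────────────────────┨      
                     ┃00000000  51 32 f9 ce ┃      
                     ┃00000010  3d e8 e8 e8 ┃      
                     ┃00000020  71 f9 25 8a ┃      
                     ┃00000030  07 8c 39 58 ┃      
                     ┃00000040  c7 00 b4 24 ┃      
                     ┃00000050  90 30 3d 3d ┃      
                     ┃00000060  95 95 73 f7 ┃      
                     ┃00000070  6f 6f 6f 6f ┃      
                     ┃00000080  be b9 69 8c ┃      
                     ┃                      ┃      
      ┏━━━━━━━━━━━━━━━━━━━━━┓               ┃      
━━━━━━┃ DialogModal         ┃━━━━━━┓        ┃      
liding┠─────────────────────┨      ┃        ┃      
──────┃The process validates┃──────┨        ┃      
───┬──┃Data processing valid┃      ┃━━━━━━━━┛      
 1 │  ┃The pipeline monitors┃      ┃               
───┼──┃This module optimizes┃      ┃               


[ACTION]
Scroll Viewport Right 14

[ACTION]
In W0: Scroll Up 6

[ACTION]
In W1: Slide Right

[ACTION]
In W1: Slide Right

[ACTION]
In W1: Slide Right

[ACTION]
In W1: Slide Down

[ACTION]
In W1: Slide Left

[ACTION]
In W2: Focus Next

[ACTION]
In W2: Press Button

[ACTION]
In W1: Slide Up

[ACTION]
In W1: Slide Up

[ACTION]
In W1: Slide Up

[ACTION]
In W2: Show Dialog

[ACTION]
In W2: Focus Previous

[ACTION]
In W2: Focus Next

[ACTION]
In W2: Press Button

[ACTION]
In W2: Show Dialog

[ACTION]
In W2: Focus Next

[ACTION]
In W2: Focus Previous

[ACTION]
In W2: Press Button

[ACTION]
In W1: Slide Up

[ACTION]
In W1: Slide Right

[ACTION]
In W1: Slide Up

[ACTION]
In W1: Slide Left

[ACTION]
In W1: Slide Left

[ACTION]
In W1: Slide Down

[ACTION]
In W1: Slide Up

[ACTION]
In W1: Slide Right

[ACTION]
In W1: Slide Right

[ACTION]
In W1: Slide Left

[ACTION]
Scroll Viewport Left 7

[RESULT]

                                                   
                                                   
                                                   
                                                   
                          ┏━━━━━━━━━━━━━━━━━━━━━━┓ 
                          ┃ HexEditor            ┃ 
                          ┠──────────────────────┨ 
                          ┃00000000  51 32 f9 ce ┃ 
                          ┃00000010  3d e8 e8 e8 ┃ 
                          ┃00000020  71 f9 25 8a ┃ 
                          ┃00000030  07 8c 39 58 ┃ 
                          ┃00000040  c7 00 b4 24 ┃ 
                          ┃00000050  90 30 3d 3d ┃ 
                          ┃00000060  95 95 73 f7 ┃ 
                          ┃00000070  6f 6f 6f 6f ┃ 
                          ┃00000080  be b9 69 8c ┃ 
                          ┃                      ┃ 
           ┏━━━━━━━━━━━━━━━━━━━━━┓               ┃ 
  ┏━━━━━━━━┃ DialogModal         ┃━━━━━━┓        ┃ 
  ┃ Sliding┠─────────────────────┨      ┃        ┃ 
  ┠────────┃The process validates┃──────┨        ┃ 
  ┃┌────┬──┃Data processing valid┃      ┃━━━━━━━━┛ 
  ┃│  1 │  ┃The pipeline monitors┃      ┃          
  ┃├────┼──┃This module optimizes┃      ┃          


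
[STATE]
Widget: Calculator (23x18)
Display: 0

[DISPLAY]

                      0
┌───┬───┬───┬───┐      
│ 7 │ 8 │ 9 │ ÷ │      
├───┼───┼───┼───┤      
│ 4 │ 5 │ 6 │ × │      
├───┼───┼───┼───┤      
│ 1 │ 2 │ 3 │ - │      
├───┼───┼───┼───┤      
│ 0 │ . │ = │ + │      
├───┼───┼───┼───┤      
│ C │ MC│ MR│ M+│      
└───┴───┴───┴───┘      
                       
                       
                       
                       
                       
                       


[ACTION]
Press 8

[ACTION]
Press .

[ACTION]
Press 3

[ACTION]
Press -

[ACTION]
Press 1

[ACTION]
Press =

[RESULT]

                    7.3
┌───┬───┬───┬───┐      
│ 7 │ 8 │ 9 │ ÷ │      
├───┼───┼───┼───┤      
│ 4 │ 5 │ 6 │ × │      
├───┼───┼───┼───┤      
│ 1 │ 2 │ 3 │ - │      
├───┼───┼───┼───┤      
│ 0 │ . │ = │ + │      
├───┼───┼───┼───┤      
│ C │ MC│ MR│ M+│      
└───┴───┴───┴───┘      
                       
                       
                       
                       
                       
                       


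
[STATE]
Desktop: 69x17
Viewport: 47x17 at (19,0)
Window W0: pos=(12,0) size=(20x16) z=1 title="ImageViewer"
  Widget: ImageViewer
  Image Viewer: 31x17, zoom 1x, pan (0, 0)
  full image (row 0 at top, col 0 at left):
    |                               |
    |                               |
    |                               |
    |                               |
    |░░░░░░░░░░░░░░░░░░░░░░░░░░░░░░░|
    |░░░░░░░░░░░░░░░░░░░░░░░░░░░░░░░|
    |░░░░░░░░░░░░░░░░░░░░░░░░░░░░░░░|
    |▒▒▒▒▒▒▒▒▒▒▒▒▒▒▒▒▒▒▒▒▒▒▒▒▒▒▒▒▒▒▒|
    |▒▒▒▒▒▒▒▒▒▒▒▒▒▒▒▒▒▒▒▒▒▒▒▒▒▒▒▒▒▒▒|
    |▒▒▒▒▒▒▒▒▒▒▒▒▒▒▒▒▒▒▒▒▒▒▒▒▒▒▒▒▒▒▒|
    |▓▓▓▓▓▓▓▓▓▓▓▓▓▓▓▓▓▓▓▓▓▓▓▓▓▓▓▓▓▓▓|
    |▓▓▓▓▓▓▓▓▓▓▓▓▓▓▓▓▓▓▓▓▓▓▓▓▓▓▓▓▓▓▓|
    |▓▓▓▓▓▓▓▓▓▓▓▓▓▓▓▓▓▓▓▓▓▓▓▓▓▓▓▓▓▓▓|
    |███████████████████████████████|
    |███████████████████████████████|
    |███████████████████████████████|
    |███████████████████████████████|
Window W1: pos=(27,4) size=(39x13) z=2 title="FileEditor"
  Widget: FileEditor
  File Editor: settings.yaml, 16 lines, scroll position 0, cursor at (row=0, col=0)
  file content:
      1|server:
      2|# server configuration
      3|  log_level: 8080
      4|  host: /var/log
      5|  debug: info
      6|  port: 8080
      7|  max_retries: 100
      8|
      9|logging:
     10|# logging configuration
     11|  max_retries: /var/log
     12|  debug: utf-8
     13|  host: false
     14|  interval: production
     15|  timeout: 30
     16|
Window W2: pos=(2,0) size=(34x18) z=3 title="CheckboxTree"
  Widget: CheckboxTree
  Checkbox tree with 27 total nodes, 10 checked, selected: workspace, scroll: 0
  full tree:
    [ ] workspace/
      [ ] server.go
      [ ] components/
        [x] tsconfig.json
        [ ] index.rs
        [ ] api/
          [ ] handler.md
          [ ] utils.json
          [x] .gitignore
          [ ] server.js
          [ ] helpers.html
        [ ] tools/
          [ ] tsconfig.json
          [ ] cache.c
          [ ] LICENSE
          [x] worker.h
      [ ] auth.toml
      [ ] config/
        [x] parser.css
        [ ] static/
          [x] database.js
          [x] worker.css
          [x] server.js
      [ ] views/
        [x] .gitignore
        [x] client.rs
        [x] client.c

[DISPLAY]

━━━━━━━━━━━━━━━━┓                              
                ┃                              
────────────────┨                              
                ┃                              
                ┃━━━━━━━━━━━━━━━━━━━━━━━━━━━━━┓
s/              ┃tor                          ┃
g.json          ┃─────────────────────────────┨
s               ┃                            ▲┃
                ┃ configuration              █┃
er.md           ┃vel: 8080                   ░┃
.json           ┃/var/log                    ░┃
gnore           ┃ info                       ░┃
r.js            ┃8080                        ░┃
rs.html         ┃tries: 100                  ░┃
                ┃                            ░┃
fig.json        ┃                            ▼┃
.c              ┃━━━━━━━━━━━━━━━━━━━━━━━━━━━━━┛


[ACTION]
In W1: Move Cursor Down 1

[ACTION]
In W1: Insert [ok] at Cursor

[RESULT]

━━━━━━━━━━━━━━━━┓                              
                ┃                              
────────────────┨                              
                ┃                              
                ┃━━━━━━━━━━━━━━━━━━━━━━━━━━━━━┓
s/              ┃tor                          ┃
g.json          ┃─────────────────────────────┨
s               ┃                            ▲┃
                ┃er configuration            █┃
er.md           ┃vel: 8080                   ░┃
.json           ┃/var/log                    ░┃
gnore           ┃ info                       ░┃
r.js            ┃8080                        ░┃
rs.html         ┃tries: 100                  ░┃
                ┃                            ░┃
fig.json        ┃                            ▼┃
.c              ┃━━━━━━━━━━━━━━━━━━━━━━━━━━━━━┛


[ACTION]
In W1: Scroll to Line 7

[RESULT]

━━━━━━━━━━━━━━━━┓                              
                ┃                              
────────────────┨                              
                ┃                              
                ┃━━━━━━━━━━━━━━━━━━━━━━━━━━━━━┓
s/              ┃tor                          ┃
g.json          ┃─────────────────────────────┨
s               ┃tries: 100                  ▲┃
                ┃                            ░┃
er.md           ┃                            ░┃
.json           ┃g configuration             ░┃
gnore           ┃tries: /var/log             ░┃
r.js            ┃ utf-8                      ░┃
rs.html         ┃false                       ░┃
                ┃al: production              █┃
fig.json        ┃t: 30                       ▼┃
.c              ┃━━━━━━━━━━━━━━━━━━━━━━━━━━━━━┛


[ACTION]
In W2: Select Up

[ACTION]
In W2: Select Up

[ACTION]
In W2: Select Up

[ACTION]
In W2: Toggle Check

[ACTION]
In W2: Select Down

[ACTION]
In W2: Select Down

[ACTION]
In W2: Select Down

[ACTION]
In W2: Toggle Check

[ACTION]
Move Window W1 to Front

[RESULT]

━━━━━━━━━━━━━━━━┓                              
                ┃                              
────────────────┨                              
                ┃                              
        ┏━━━━━━━━━━━━━━━━━━━━━━━━━━━━━━━━━━━━━┓
s/      ┃ FileEditor                          ┃
g.json  ┠─────────────────────────────────────┨
s       ┃  max_retries: 100                  ▲┃
        ┃                                    ░┃
er.md   ┃logging:                            ░┃
.json   ┃# logging configuration             ░┃
gnore   ┃  max_retries: /var/log             ░┃
r.js    ┃  debug: utf-8                      ░┃
rs.html ┃  host: false                       ░┃
        ┃  interval: production              █┃
fig.json┃  timeout: 30                       ▼┃
.c      ┗━━━━━━━━━━━━━━━━━━━━━━━━━━━━━━━━━━━━━┛


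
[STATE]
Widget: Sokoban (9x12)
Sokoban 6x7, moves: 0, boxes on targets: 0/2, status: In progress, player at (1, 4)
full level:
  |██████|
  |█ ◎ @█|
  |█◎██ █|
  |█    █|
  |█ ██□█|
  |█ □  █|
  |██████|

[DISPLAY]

██████   
█ ◎ @█   
█◎██ █   
█    █   
█ ██□█   
█ □  █   
██████   
Moves: 0 
         
         
         
         


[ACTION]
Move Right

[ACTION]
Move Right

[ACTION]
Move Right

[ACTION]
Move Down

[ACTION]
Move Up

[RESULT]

██████   
█ ◎ @█   
█◎██ █   
█    █   
█ ██□█   
█ □  █   
██████   
Moves: 2 
         
         
         
         


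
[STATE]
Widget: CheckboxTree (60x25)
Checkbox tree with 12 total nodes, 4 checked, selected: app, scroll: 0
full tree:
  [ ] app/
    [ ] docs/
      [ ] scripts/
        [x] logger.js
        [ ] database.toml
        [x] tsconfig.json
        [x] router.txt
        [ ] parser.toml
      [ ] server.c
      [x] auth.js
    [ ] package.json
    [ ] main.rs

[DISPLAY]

>[-] app/                                                   
   [-] docs/                                                
     [-] scripts/                                           
       [x] logger.js                                        
       [ ] database.toml                                    
       [x] tsconfig.json                                    
       [x] router.txt                                       
       [ ] parser.toml                                      
     [ ] server.c                                           
     [x] auth.js                                            
   [ ] package.json                                         
   [ ] main.rs                                              
                                                            
                                                            
                                                            
                                                            
                                                            
                                                            
                                                            
                                                            
                                                            
                                                            
                                                            
                                                            
                                                            


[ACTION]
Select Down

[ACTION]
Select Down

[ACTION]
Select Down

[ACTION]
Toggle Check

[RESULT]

 [-] app/                                                   
   [-] docs/                                                
     [-] scripts/                                           
>      [ ] logger.js                                        
       [ ] database.toml                                    
       [x] tsconfig.json                                    
       [x] router.txt                                       
       [ ] parser.toml                                      
     [ ] server.c                                           
     [x] auth.js                                            
   [ ] package.json                                         
   [ ] main.rs                                              
                                                            
                                                            
                                                            
                                                            
                                                            
                                                            
                                                            
                                                            
                                                            
                                                            
                                                            
                                                            
                                                            


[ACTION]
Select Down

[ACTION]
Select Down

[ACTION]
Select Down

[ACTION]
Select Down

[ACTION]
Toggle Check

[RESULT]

 [-] app/                                                   
   [-] docs/                                                
     [-] scripts/                                           
       [ ] logger.js                                        
       [ ] database.toml                                    
       [x] tsconfig.json                                    
       [x] router.txt                                       
>      [x] parser.toml                                      
     [ ] server.c                                           
     [x] auth.js                                            
   [ ] package.json                                         
   [ ] main.rs                                              
                                                            
                                                            
                                                            
                                                            
                                                            
                                                            
                                                            
                                                            
                                                            
                                                            
                                                            
                                                            
                                                            


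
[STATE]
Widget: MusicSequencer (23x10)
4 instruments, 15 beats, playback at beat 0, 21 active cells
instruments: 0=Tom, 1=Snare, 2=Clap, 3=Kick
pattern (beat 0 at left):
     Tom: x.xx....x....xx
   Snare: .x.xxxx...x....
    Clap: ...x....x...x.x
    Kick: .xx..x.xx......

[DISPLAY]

      ▼12345678901234  
   Tom█·██····█····██  
 Snare·█·████···█····  
  Clap···█····█···█·█  
  Kick·██··█·██······  
                       
                       
                       
                       
                       


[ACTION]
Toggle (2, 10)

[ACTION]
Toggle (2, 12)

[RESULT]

      ▼12345678901234  
   Tom█·██····█····██  
 Snare·█·████···█····  
  Clap···█····█·█···█  
  Kick·██··█·██······  
                       
                       
                       
                       
                       


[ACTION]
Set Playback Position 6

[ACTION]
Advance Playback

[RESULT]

      0123456▼8901234  
   Tom█·██····█····██  
 Snare·█·████···█····  
  Clap···█····█·█···█  
  Kick·██··█·██······  
                       
                       
                       
                       
                       


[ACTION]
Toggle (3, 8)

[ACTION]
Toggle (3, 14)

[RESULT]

      0123456▼8901234  
   Tom█·██····█····██  
 Snare·█·████···█····  
  Clap···█····█·█···█  
  Kick·██··█·█······█  
                       
                       
                       
                       
                       


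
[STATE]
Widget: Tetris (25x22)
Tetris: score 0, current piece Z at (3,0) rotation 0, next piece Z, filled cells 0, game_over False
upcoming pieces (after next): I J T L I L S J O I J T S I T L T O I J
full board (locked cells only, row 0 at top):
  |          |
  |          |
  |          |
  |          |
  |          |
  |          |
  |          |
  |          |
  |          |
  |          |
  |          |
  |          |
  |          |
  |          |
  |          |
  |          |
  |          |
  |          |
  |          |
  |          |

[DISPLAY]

   ▓▓     │Next:         
    ▓▓    │▓▓            
          │ ▓▓           
          │              
          │              
          │              
          │Score:        
          │0             
          │              
          │              
          │              
          │              
          │              
          │              
          │              
          │              
          │              
          │              
          │              
          │              
          │              
          │              


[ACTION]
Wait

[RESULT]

          │Next:         
   ▓▓     │▓▓            
    ▓▓    │ ▓▓           
          │              
          │              
          │              
          │Score:        
          │0             
          │              
          │              
          │              
          │              
          │              
          │              
          │              
          │              
          │              
          │              
          │              
          │              
          │              
          │              


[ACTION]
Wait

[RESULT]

          │Next:         
          │▓▓            
   ▓▓     │ ▓▓           
    ▓▓    │              
          │              
          │              
          │Score:        
          │0             
          │              
          │              
          │              
          │              
          │              
          │              
          │              
          │              
          │              
          │              
          │              
          │              
          │              
          │              


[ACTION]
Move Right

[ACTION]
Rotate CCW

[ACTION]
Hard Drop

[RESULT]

   ▓▓     │Next:         
    ▓▓    │████          
          │              
          │              
          │              
          │              
          │Score:        
          │0             
          │              
          │              
          │              
          │              
          │              
          │              
          │              
          │              
          │              
     ▓    │              
    ▓▓    │              
    ▓     │              
          │              
          │              


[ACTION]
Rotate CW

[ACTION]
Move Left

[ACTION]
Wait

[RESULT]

          │Next:         
   ▓      │████          
  ▓▓      │              
  ▓       │              
          │              
          │              
          │Score:        
          │0             
          │              
          │              
          │              
          │              
          │              
          │              
          │              
          │              
          │              
     ▓    │              
    ▓▓    │              
    ▓     │              
          │              
          │              
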